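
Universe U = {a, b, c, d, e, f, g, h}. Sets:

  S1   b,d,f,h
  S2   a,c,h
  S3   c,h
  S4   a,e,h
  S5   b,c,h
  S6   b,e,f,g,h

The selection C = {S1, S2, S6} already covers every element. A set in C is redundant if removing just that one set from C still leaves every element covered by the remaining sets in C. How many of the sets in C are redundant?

0

Drop S1: d uncovered — not redundant.
Drop S2: a, c uncovered — not redundant.
Drop S6: e, g uncovered — not redundant.
None of the sets in C is redundant.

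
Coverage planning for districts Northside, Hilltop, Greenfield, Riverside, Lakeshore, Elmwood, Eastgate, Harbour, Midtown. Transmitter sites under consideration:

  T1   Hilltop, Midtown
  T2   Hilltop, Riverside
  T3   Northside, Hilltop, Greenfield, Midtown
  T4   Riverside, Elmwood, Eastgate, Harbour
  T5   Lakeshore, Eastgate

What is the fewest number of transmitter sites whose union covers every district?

T3, T4, T5 together cover {Northside, Hilltop, Greenfield, Riverside, Lakeshore, Elmwood, Eastgate, Harbour, Midtown} — every district.
No 2 of the 5 transmitter sites cover everything (all 10 pairs fall short), so 3 is minimum.

3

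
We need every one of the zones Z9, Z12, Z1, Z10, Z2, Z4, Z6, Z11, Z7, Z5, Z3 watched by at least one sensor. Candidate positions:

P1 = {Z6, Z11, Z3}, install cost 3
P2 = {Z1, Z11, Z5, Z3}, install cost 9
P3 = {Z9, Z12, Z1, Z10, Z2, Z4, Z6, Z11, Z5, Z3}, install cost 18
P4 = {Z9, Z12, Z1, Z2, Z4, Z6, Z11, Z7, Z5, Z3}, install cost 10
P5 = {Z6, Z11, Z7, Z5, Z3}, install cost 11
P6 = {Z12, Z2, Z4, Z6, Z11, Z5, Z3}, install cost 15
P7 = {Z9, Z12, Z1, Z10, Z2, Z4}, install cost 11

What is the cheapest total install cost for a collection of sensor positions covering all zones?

P4, P7 cover every zone at install cost 10 + 11 = 21.
Any cover uses at least 2 sensor positions; among all covering selections none totals below 21.
Greedy by coverage-per-install cost would pick P1, P4, P7 for 24 — worse than the optimum 21.

21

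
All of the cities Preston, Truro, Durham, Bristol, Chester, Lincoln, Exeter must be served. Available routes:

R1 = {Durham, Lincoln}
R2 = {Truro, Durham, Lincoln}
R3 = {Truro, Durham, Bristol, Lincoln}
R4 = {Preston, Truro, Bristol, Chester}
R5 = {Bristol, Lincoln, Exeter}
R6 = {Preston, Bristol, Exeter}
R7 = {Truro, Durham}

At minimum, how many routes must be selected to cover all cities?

R1, R4, R5 together cover {Preston, Truro, Durham, Bristol, Chester, Lincoln, Exeter} — every city.
No 2 of the 7 routes cover everything (all 21 pairs fall short), so 3 is minimum.

3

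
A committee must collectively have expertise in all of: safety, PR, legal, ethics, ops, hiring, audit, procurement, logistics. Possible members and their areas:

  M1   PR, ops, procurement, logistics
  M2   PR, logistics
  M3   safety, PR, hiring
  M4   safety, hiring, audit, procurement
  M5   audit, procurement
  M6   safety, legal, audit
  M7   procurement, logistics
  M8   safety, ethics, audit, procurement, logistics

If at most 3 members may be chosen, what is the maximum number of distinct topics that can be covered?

8

Choosing M1, M3, M6 covers {safety, PR, legal, ops, hiring, audit, procurement, logistics} — 8 topics.
No choice of 3 members does better; here ethics is left uncovered.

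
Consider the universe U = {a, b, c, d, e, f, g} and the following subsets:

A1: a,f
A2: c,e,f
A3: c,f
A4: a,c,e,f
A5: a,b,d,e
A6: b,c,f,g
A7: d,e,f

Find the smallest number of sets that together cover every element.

A5, A6 together cover {a, b, c, d, e, f, g} — every element.
No single set contains all 7 elements, so 2 is optimal.
Greedy (largest uncovered first) would take A4, A5, A6 — 3 sets — but 2 suffice.

2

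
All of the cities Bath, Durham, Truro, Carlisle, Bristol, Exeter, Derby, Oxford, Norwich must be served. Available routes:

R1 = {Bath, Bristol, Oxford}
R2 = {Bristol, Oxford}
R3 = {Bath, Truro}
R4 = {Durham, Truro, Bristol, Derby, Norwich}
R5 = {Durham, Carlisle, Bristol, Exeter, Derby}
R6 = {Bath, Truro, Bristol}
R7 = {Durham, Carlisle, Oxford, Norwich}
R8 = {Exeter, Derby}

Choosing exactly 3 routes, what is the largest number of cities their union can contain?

9

Choosing R1, R4, R5 covers {Bath, Durham, Truro, Carlisle, Bristol, Exeter, Derby, Oxford, Norwich} — 9 cities.
That is all 9 cities.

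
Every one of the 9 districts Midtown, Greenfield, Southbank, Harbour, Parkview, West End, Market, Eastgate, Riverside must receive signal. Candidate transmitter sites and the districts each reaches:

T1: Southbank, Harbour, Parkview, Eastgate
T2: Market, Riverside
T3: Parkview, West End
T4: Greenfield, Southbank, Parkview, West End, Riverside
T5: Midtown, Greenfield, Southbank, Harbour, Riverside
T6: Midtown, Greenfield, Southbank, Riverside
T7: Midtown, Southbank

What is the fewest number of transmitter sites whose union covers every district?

4

T1, T2, T3, T5 together cover {Midtown, Greenfield, Southbank, Harbour, Parkview, West End, Market, Eastgate, Riverside} — every district.
No 3 of the 7 transmitter sites cover everything (all 35 triples fall short), so 4 is minimum.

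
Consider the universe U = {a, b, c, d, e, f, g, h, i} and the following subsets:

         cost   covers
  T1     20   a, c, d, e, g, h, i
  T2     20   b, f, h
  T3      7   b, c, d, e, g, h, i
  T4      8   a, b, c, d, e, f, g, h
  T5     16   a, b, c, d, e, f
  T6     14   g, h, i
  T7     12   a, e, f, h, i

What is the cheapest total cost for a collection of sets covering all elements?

T3, T4 cover every element at cost 7 + 8 = 15.
Any cover uses at least 2 sets; among all covering selections none totals below 15.

15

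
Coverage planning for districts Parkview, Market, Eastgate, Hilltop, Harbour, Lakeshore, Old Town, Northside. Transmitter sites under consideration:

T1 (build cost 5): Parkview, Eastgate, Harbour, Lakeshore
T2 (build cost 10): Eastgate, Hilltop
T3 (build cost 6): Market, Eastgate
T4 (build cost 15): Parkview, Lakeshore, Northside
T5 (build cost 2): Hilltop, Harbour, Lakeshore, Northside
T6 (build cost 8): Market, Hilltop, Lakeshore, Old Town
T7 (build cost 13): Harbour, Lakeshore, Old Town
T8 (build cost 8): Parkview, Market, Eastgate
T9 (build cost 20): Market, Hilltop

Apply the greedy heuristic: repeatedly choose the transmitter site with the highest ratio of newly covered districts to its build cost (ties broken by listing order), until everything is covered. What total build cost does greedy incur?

Pick 1: T5 adds 4 new (Hilltop, Harbour, Lakeshore, Northside) at build cost 2 (ratio 4/2).
Pick 2: T1 adds 2 new (Parkview, Eastgate) at build cost 5 (ratio 2/5).
Pick 3: T6 adds 2 new (Market, Old Town) at build cost 8 (ratio 2/8).
Greedy total build cost: 2 + 5 + 8 = 15.

15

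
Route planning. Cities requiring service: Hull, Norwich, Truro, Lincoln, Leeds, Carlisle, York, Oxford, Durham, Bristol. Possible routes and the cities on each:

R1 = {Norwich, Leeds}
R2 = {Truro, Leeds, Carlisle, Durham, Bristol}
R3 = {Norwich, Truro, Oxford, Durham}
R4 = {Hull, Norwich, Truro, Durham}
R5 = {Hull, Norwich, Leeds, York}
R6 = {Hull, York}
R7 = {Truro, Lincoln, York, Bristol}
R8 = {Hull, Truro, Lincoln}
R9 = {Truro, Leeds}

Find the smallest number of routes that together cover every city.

4

R2, R3, R4, R7 together cover {Hull, Norwich, Truro, Lincoln, Leeds, Carlisle, York, Oxford, Durham, Bristol} — every city.
No 3 of the 9 routes cover everything (all 84 triples fall short), so 4 is minimum.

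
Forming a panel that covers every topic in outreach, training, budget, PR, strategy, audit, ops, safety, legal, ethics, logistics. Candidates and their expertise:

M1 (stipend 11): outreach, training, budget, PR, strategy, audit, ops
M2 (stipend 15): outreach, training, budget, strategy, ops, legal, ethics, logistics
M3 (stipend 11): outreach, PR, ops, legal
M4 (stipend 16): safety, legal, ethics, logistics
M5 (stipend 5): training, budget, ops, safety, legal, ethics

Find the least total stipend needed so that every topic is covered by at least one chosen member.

M1, M4 cover every topic at stipend 11 + 16 = 27.
Any cover uses at least 2 members; among all covering selections none totals below 27.
Greedy by coverage-per-stipend would pick M5, M1, M2 for 31 — worse than the optimum 27.

27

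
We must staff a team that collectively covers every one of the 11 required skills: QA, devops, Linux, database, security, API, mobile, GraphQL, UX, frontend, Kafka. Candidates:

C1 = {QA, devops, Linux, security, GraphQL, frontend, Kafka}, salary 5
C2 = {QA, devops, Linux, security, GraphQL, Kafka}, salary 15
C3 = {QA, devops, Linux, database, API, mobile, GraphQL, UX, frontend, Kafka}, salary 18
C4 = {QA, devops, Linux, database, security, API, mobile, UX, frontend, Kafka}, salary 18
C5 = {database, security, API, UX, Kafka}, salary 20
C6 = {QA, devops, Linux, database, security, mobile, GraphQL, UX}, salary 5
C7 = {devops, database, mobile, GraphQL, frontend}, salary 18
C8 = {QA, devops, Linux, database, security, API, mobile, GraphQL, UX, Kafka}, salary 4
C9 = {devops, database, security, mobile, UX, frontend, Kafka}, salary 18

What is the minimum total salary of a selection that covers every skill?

C1, C8 cover every skill at salary 5 + 4 = 9.
Any cover uses at least 2 candidates; among all covering selections none totals below 9.

9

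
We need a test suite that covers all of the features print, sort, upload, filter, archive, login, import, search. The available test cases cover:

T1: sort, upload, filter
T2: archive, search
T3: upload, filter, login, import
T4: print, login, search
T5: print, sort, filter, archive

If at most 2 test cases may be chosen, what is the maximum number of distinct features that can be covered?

Choosing T3, T5 covers {print, sort, upload, filter, archive, login, import} — 7 features.
No choice of 2 test cases does better; here search is left uncovered.

7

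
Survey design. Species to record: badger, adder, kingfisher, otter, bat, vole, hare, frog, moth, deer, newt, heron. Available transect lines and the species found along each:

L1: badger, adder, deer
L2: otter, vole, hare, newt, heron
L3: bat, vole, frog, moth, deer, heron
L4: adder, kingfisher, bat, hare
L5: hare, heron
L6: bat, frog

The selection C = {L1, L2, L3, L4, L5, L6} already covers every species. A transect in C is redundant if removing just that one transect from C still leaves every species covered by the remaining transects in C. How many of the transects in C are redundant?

Drop L1: badger uncovered — not redundant.
Drop L2: otter, newt uncovered — not redundant.
Drop L3: moth uncovered — not redundant.
Drop L4: kingfisher uncovered — not redundant.
Drop L5: the rest still cover every species — redundant.
Drop L6: the rest still cover every species — redundant.
2 redundant: L5, L6.

2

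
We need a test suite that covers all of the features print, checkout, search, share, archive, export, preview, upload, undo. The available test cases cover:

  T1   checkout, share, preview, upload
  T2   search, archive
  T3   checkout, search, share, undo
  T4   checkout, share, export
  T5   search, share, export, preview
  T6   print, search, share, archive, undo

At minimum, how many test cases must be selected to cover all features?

3

T1, T4, T6 together cover {print, checkout, search, share, archive, export, preview, upload, undo} — every feature.
No 2 of the 6 test cases cover everything (all 15 pairs fall short), so 3 is minimum.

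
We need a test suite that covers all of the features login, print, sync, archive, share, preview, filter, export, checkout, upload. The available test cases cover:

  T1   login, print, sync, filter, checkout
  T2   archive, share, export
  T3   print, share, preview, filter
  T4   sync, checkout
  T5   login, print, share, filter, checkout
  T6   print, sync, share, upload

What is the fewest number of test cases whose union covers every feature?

4

T1, T2, T3, T6 together cover {login, print, sync, archive, share, preview, filter, export, checkout, upload} — every feature.
No 3 of the 6 test cases cover everything (all 20 triples fall short), so 4 is minimum.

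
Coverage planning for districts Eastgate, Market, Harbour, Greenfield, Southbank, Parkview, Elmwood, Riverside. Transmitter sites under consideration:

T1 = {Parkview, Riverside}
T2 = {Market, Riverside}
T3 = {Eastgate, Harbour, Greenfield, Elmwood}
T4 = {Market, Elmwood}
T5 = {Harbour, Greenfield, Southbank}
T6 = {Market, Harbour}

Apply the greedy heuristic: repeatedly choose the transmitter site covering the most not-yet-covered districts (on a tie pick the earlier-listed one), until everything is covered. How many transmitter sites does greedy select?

Pick 1: T3 covers 4 new districts (Eastgate, Harbour, Greenfield, Elmwood).
Pick 2: T1 covers 2 new districts (Parkview, Riverside).
Pick 3: T2 covers 1 new districts (Market).
Pick 4: T5 covers 1 new districts (Southbank).
Greedy uses 4 transmitter sites.

4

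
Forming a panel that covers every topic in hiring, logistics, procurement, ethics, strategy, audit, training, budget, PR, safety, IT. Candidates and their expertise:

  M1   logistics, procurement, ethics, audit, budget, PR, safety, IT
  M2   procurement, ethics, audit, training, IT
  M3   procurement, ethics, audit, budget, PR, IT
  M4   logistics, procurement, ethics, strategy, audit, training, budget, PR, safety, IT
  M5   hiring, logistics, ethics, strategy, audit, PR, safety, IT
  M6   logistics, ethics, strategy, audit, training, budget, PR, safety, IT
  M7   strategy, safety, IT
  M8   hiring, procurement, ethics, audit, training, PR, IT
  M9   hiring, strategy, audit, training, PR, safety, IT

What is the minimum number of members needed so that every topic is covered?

2

M1, M9 together cover {hiring, logistics, procurement, ethics, strategy, audit, training, budget, PR, safety, IT} — every topic.
No single member contains all 11 topics, so 2 is optimal.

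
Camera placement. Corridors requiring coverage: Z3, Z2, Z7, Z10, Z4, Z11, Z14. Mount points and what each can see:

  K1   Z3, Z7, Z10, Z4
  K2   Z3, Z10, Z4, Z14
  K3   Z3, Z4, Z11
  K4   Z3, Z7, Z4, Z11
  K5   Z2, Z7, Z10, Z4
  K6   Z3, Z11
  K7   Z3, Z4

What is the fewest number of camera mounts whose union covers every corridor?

3

K2, K3, K5 together cover {Z3, Z2, Z7, Z10, Z4, Z11, Z14} — every corridor.
No 2 of the 7 camera mounts cover everything (all 21 pairs fall short), so 3 is minimum.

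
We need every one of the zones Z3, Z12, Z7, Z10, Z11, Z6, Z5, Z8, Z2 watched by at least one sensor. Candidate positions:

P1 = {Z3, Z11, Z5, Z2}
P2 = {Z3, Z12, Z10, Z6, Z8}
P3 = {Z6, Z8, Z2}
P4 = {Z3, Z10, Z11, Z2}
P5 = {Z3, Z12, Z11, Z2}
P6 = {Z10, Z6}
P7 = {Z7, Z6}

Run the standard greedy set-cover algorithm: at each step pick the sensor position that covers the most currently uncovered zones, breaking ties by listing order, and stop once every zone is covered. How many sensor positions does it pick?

Pick 1: P2 covers 5 new zones (Z3, Z12, Z10, Z6, Z8).
Pick 2: P1 covers 3 new zones (Z11, Z5, Z2).
Pick 3: P7 covers 1 new zones (Z7).
Greedy uses 3 sensor positions.

3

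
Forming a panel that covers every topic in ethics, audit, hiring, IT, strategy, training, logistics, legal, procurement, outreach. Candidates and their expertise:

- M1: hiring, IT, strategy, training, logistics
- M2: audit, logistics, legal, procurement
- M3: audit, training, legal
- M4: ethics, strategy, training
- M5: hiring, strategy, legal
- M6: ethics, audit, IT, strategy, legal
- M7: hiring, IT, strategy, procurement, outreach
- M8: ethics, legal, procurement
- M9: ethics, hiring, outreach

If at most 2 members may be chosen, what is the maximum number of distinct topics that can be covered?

Choosing M1, M2 covers {audit, hiring, IT, strategy, training, logistics, legal, procurement} — 8 topics.
No choice of 2 members does better; here ethics, outreach are left uncovered.

8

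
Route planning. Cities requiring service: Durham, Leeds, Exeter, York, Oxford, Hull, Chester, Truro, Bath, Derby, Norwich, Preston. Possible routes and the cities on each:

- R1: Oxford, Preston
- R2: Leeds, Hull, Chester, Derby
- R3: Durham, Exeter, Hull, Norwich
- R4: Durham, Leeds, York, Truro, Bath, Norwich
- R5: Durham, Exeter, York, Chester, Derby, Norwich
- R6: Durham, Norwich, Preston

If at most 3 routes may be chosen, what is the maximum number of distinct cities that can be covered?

Choosing R1, R2, R4 covers {Durham, Leeds, York, Oxford, Hull, Chester, Truro, Bath, Derby, Norwich, Preston} — 11 cities.
No choice of 3 routes does better; here Exeter is left uncovered.

11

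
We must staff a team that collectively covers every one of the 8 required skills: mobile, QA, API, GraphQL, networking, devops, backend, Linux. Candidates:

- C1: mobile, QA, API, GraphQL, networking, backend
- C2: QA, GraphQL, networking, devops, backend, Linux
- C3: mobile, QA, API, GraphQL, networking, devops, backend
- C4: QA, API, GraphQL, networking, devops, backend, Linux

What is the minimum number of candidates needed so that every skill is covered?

2

C1, C2 together cover {mobile, QA, API, GraphQL, networking, devops, backend, Linux} — every skill.
No single candidate contains all 8 skills, so 2 is optimal.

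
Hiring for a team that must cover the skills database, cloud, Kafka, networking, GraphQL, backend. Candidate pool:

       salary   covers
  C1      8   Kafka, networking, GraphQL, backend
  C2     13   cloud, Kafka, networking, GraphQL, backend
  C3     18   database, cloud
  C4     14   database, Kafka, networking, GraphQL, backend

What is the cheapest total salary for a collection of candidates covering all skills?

26

C1, C3 cover every skill at salary 8 + 18 = 26.
Any cover uses at least 2 candidates; among all covering selections none totals below 26.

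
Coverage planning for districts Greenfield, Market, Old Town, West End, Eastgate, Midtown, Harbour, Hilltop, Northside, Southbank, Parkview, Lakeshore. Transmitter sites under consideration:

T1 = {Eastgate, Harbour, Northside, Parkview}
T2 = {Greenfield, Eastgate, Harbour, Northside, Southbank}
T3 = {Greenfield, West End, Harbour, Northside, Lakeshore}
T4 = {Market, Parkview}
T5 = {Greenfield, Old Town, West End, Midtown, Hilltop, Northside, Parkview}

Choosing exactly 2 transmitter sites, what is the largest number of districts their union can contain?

Choosing T2, T5 covers {Greenfield, Old Town, West End, Eastgate, Midtown, Harbour, Hilltop, Northside, Southbank, Parkview} — 10 districts.
No choice of 2 transmitter sites does better; here Market, Lakeshore are left uncovered.

10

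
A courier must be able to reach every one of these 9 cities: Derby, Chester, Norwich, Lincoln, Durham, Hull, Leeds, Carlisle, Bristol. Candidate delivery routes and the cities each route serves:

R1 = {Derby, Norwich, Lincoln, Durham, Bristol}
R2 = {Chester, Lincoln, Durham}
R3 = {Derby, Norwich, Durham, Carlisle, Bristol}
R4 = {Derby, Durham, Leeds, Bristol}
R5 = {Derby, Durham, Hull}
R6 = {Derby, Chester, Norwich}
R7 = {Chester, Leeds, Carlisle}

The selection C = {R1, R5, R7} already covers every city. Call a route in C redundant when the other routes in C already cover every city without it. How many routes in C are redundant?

Drop R1: Norwich, Lincoln, Bristol uncovered — not redundant.
Drop R5: Hull uncovered — not redundant.
Drop R7: Chester, Leeds, Carlisle uncovered — not redundant.
None of the routes in C is redundant.

0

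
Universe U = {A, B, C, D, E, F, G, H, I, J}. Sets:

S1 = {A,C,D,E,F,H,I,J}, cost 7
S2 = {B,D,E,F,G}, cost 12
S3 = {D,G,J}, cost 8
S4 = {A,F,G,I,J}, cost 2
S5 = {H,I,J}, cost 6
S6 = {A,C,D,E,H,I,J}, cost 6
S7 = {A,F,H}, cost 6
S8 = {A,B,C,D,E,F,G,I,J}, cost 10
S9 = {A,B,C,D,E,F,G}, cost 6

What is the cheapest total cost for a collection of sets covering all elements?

S5, S9 cover every element at cost 6 + 6 = 12.
Any cover uses at least 2 sets; among all covering selections none totals below 12.

12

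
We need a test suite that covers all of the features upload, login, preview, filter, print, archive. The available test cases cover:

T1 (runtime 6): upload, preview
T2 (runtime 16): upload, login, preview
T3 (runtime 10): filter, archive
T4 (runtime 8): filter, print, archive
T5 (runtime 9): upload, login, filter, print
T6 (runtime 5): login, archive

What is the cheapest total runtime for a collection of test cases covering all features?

T1, T4, T6 cover every feature at runtime 6 + 8 + 5 = 19.
Any cover uses at least 2 test cases; among all covering selections none totals below 19.

19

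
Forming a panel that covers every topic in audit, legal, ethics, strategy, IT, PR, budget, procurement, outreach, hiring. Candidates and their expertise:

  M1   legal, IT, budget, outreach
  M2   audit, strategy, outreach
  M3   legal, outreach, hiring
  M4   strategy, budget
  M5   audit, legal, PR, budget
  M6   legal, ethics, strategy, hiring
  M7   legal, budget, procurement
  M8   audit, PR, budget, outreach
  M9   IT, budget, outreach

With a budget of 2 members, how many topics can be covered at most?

8

Choosing M6, M8 covers {audit, legal, ethics, strategy, PR, budget, outreach, hiring} — 8 topics.
No choice of 2 members does better; here IT, procurement are left uncovered.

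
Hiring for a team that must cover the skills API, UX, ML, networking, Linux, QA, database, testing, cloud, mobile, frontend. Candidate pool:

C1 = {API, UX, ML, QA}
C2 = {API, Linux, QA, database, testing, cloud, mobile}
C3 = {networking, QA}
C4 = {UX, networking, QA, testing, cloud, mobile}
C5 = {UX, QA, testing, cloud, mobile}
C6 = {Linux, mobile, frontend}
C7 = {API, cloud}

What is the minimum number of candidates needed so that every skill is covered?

C1, C2, C3, C6 together cover {API, UX, ML, networking, Linux, QA, database, testing, cloud, mobile, frontend} — every skill.
No 3 of the 7 candidates cover everything (all 35 triples fall short), so 4 is minimum.

4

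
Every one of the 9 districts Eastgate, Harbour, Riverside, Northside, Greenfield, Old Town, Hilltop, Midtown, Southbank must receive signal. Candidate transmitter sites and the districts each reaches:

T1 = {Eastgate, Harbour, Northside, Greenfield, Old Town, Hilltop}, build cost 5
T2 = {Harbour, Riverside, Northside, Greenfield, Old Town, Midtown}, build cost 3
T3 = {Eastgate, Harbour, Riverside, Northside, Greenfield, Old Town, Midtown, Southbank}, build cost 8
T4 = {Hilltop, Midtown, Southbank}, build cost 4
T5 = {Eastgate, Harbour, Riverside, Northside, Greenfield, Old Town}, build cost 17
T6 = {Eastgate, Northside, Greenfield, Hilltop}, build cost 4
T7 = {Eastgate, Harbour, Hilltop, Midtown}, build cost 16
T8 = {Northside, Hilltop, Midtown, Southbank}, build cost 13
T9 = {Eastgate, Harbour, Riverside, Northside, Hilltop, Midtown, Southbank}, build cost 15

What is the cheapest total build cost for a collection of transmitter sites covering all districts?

11

T2, T4, T6 cover every district at build cost 3 + 4 + 4 = 11.
Any cover uses at least 2 transmitter sites; among all covering selections none totals below 11.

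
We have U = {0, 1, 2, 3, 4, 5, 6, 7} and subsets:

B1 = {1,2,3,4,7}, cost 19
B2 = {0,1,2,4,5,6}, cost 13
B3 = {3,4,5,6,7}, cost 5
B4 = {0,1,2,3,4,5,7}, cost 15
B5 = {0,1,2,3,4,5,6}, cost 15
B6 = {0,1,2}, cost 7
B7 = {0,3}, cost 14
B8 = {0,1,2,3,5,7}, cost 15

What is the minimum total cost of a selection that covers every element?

B3, B6 cover every element at cost 5 + 7 = 12.
Any cover uses at least 2 sets; among all covering selections none totals below 12.

12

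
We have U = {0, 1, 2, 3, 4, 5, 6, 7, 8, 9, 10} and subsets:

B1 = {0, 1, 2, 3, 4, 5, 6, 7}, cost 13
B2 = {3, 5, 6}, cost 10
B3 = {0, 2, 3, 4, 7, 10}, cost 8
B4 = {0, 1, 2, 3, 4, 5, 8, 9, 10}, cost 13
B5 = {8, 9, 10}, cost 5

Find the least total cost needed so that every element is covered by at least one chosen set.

18

B1, B5 cover every element at cost 13 + 5 = 18.
Any cover uses at least 2 sets; among all covering selections none totals below 18.
Greedy by coverage-per-cost would pick B3, B5, B1 for 26 — worse than the optimum 18.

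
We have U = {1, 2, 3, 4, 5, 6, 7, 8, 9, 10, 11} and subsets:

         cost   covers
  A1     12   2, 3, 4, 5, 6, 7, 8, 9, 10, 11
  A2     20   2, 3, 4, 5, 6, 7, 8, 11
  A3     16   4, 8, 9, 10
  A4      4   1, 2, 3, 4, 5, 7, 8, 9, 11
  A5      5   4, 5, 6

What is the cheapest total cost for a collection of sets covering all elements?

A1, A4 cover every element at cost 12 + 4 = 16.
Any cover uses at least 2 sets; among all covering selections none totals below 16.

16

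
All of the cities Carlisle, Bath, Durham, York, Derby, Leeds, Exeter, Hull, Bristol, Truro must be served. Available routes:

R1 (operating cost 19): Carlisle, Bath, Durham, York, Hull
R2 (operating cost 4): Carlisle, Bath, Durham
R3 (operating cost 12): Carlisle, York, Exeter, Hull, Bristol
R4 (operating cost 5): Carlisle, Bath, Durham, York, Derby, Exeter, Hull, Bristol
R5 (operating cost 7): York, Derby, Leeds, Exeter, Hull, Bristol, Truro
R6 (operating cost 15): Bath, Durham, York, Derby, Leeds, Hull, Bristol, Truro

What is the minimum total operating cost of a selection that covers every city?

11

R2, R5 cover every city at operating cost 4 + 7 = 11.
Any cover uses at least 2 routes; among all covering selections none totals below 11.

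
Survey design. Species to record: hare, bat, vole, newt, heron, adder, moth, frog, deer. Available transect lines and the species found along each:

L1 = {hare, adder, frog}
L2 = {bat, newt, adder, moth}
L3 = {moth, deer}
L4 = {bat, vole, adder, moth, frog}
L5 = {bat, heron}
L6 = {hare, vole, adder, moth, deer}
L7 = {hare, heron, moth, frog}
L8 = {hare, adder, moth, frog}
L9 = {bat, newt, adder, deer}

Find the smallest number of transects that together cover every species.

L2, L6, L7 together cover {hare, bat, vole, newt, heron, adder, moth, frog, deer} — every species.
No 2 of the 9 transects cover everything (all 36 pairs fall short), so 3 is minimum.
Greedy (largest uncovered first) would take L4, L6, L2, L5 — 4 transects — but 3 suffice.

3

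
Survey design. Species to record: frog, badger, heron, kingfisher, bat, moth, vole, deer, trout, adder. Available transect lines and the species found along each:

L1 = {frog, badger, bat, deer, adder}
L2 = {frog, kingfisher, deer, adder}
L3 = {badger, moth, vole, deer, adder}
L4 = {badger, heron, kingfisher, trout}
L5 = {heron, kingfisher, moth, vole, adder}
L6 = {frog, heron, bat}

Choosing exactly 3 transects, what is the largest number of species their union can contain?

10

Choosing L1, L3, L4 covers {frog, badger, heron, kingfisher, bat, moth, vole, deer, trout, adder} — 10 species.
That is all 10 species.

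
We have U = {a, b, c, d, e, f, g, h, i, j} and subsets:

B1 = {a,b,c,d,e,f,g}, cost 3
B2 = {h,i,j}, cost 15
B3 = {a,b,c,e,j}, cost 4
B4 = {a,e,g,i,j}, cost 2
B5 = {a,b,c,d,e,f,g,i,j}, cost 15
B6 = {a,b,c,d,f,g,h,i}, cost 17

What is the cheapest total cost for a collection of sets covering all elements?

B1, B2 cover every element at cost 3 + 15 = 18.
Any cover uses at least 2 sets; among all covering selections none totals below 18.
Greedy by coverage-per-cost would pick B4, B1, B2 for 20 — worse than the optimum 18.

18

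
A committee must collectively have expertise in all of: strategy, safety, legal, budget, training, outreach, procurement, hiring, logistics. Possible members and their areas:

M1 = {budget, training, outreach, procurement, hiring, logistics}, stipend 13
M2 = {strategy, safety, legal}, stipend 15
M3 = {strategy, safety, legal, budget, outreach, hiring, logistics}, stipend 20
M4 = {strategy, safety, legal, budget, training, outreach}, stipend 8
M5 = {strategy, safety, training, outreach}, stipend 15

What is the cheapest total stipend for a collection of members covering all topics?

M1, M4 cover every topic at stipend 13 + 8 = 21.
Any cover uses at least 2 members; among all covering selections none totals below 21.

21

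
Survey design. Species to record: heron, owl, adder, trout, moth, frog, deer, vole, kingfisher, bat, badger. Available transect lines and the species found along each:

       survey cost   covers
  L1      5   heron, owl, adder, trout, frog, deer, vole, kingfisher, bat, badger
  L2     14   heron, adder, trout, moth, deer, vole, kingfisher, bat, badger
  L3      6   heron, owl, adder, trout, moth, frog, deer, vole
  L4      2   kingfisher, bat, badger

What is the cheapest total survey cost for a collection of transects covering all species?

8

L3, L4 cover every species at survey cost 6 + 2 = 8.
Any cover uses at least 2 transects; among all covering selections none totals below 8.
Greedy by coverage-per-survey cost would pick L1, L3 for 11 — worse than the optimum 8.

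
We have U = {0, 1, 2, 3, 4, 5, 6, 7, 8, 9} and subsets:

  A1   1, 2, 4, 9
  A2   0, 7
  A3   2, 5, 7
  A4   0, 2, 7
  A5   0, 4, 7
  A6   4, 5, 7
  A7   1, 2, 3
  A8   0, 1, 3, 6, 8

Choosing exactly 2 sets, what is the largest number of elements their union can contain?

8

Choosing A1, A8 covers {0, 1, 2, 3, 4, 6, 8, 9} — 8 elements.
No choice of 2 sets does better; here 5, 7 are left uncovered.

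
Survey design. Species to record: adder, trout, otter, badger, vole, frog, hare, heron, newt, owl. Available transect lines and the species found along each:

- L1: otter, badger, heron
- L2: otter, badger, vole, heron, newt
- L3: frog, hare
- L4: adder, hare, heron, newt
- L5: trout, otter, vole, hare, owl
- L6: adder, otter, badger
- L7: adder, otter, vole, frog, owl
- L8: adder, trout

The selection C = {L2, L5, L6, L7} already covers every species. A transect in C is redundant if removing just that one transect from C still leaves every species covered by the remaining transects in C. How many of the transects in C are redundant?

Drop L2: heron, newt uncovered — not redundant.
Drop L5: trout, hare uncovered — not redundant.
Drop L6: the rest still cover every species — redundant.
Drop L7: frog uncovered — not redundant.
1 redundant: L6.

1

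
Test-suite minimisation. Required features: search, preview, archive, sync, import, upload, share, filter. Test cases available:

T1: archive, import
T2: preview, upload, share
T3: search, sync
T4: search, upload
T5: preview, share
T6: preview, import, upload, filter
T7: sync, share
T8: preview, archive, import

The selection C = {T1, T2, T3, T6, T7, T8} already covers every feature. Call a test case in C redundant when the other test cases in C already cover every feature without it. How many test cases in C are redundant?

4

Drop T1: the rest still cover every feature — redundant.
Drop T2: the rest still cover every feature — redundant.
Drop T3: search uncovered — not redundant.
Drop T6: filter uncovered — not redundant.
Drop T7: the rest still cover every feature — redundant.
Drop T8: the rest still cover every feature — redundant.
4 redundant: T1, T2, T7, T8.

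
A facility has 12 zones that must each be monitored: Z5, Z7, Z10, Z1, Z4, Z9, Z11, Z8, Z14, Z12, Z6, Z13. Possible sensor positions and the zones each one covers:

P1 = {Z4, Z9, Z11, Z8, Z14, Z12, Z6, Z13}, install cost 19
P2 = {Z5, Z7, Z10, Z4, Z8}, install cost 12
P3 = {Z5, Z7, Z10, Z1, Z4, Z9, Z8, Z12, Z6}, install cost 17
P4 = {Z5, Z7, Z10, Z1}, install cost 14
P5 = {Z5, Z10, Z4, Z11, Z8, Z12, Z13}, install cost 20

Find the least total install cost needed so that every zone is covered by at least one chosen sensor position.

33

P1, P4 cover every zone at install cost 19 + 14 = 33.
Any cover uses at least 2 sensor positions; among all covering selections none totals below 33.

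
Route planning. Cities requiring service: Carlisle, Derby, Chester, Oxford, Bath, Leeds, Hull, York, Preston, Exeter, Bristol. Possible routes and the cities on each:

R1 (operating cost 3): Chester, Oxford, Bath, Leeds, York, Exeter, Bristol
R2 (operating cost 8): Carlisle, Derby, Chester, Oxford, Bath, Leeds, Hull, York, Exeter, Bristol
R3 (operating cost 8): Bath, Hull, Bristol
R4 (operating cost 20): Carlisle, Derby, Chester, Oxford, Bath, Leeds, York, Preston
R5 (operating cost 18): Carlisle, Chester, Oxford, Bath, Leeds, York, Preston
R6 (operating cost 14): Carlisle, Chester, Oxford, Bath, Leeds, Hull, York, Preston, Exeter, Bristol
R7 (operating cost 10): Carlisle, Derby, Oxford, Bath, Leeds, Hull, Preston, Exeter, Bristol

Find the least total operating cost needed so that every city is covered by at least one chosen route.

R1, R7 cover every city at operating cost 3 + 10 = 13.
Any cover uses at least 2 routes; among all covering selections none totals below 13.

13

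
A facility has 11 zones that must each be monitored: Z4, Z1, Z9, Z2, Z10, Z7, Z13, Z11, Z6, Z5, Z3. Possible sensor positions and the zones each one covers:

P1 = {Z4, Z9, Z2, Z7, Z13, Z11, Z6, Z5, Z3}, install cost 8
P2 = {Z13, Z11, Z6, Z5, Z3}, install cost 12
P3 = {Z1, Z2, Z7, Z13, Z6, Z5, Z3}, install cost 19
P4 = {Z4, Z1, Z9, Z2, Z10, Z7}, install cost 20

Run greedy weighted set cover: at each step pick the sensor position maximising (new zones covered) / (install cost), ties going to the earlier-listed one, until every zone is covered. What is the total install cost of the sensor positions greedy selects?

28

Pick 1: P1 adds 9 new (Z4, Z9, Z2, Z7, Z13, Z11, Z6, Z5, Z3) at install cost 8 (ratio 9/8).
Pick 2: P4 adds 2 new (Z1, Z10) at install cost 20 (ratio 2/20).
Greedy total install cost: 8 + 20 = 28.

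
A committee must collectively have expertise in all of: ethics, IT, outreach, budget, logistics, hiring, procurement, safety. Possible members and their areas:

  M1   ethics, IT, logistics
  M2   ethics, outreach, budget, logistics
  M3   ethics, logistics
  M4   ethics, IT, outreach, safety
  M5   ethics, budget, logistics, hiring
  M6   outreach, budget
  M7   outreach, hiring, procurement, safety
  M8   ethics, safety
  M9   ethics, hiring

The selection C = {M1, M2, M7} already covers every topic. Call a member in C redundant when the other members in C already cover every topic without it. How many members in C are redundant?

Drop M1: IT uncovered — not redundant.
Drop M2: budget uncovered — not redundant.
Drop M7: hiring, procurement, safety uncovered — not redundant.
None of the members in C is redundant.

0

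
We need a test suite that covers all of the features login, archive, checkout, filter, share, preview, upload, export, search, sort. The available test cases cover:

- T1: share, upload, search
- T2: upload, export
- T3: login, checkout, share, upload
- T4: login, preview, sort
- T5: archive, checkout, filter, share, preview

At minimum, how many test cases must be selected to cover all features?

T1, T2, T4, T5 together cover {login, archive, checkout, filter, share, preview, upload, export, search, sort} — every feature.
No 3 of the 5 test cases cover everything (all 10 triples fall short), so 4 is minimum.

4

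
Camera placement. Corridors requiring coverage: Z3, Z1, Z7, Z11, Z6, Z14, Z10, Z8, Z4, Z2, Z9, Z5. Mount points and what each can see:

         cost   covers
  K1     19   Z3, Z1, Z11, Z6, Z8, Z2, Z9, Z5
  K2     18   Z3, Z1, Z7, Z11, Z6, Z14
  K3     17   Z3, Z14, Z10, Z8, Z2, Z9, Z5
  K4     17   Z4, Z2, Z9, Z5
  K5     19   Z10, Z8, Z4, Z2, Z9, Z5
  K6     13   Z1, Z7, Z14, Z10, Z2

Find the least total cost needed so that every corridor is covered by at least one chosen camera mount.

K2, K5 cover every corridor at cost 18 + 19 = 37.
Any cover uses at least 2 camera mounts; among all covering selections none totals below 37.
Greedy by coverage-per-cost would pick K1, K6, K4 for 49 — worse than the optimum 37.

37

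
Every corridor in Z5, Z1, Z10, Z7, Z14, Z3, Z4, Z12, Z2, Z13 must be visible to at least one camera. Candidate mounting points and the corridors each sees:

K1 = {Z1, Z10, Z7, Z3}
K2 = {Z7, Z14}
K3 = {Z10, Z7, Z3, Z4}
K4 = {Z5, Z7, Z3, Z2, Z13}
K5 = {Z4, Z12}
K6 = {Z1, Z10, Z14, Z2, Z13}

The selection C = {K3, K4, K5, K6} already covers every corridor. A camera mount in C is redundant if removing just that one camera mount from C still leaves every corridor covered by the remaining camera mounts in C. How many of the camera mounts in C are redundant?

1

Drop K3: the rest still cover every corridor — redundant.
Drop K4: Z5 uncovered — not redundant.
Drop K5: Z12 uncovered — not redundant.
Drop K6: Z1, Z14 uncovered — not redundant.
1 redundant: K3.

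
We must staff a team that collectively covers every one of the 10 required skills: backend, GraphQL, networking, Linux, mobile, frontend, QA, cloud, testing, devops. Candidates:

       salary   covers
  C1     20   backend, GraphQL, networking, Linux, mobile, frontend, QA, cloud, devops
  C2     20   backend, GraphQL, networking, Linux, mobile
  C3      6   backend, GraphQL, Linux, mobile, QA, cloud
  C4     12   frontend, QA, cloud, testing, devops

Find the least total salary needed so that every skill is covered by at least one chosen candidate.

32

C1, C4 cover every skill at salary 20 + 12 = 32.
Any cover uses at least 2 candidates; among all covering selections none totals below 32.
Greedy by coverage-per-salary would pick C3, C4, C1 for 38 — worse than the optimum 32.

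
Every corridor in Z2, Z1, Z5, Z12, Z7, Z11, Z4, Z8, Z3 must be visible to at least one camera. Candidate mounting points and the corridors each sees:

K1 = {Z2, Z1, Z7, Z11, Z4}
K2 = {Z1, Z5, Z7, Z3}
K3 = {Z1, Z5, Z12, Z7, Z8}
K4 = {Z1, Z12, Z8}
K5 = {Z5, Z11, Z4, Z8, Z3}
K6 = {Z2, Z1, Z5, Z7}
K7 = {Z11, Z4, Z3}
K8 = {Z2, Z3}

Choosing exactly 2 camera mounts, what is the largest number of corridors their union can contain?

8

Choosing K1, K3 covers {Z2, Z1, Z5, Z12, Z7, Z11, Z4, Z8} — 8 corridors.
No choice of 2 camera mounts does better; here Z3 is left uncovered.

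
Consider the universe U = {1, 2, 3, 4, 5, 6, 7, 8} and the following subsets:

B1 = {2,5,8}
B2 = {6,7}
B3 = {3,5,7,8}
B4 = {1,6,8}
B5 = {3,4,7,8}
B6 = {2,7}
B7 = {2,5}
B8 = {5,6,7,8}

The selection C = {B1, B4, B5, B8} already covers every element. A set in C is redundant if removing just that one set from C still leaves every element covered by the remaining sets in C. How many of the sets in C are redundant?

Drop B1: 2 uncovered — not redundant.
Drop B4: 1 uncovered — not redundant.
Drop B5: 3, 4 uncovered — not redundant.
Drop B8: the rest still cover every element — redundant.
1 redundant: B8.

1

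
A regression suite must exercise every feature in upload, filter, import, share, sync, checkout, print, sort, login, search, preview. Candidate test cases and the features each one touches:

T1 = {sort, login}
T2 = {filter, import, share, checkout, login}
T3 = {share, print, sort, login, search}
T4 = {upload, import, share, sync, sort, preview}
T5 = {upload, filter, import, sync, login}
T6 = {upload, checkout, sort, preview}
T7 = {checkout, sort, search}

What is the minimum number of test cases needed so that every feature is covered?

3

T2, T3, T4 together cover {upload, filter, import, share, sync, checkout, print, sort, login, search, preview} — every feature.
No 2 of the 7 test cases cover everything (all 21 pairs fall short), so 3 is minimum.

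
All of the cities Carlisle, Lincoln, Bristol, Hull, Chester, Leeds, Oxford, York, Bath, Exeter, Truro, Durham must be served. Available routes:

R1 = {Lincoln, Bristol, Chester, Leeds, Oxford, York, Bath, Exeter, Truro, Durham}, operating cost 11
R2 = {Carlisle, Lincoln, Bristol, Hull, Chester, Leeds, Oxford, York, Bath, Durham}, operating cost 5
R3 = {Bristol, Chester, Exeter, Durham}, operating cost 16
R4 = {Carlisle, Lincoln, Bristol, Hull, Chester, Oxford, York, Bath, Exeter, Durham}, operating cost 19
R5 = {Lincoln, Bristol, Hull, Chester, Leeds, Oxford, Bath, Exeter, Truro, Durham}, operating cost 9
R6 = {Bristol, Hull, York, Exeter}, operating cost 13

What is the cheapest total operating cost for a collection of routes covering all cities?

14

R2, R5 cover every city at operating cost 5 + 9 = 14.
Any cover uses at least 2 routes; among all covering selections none totals below 14.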